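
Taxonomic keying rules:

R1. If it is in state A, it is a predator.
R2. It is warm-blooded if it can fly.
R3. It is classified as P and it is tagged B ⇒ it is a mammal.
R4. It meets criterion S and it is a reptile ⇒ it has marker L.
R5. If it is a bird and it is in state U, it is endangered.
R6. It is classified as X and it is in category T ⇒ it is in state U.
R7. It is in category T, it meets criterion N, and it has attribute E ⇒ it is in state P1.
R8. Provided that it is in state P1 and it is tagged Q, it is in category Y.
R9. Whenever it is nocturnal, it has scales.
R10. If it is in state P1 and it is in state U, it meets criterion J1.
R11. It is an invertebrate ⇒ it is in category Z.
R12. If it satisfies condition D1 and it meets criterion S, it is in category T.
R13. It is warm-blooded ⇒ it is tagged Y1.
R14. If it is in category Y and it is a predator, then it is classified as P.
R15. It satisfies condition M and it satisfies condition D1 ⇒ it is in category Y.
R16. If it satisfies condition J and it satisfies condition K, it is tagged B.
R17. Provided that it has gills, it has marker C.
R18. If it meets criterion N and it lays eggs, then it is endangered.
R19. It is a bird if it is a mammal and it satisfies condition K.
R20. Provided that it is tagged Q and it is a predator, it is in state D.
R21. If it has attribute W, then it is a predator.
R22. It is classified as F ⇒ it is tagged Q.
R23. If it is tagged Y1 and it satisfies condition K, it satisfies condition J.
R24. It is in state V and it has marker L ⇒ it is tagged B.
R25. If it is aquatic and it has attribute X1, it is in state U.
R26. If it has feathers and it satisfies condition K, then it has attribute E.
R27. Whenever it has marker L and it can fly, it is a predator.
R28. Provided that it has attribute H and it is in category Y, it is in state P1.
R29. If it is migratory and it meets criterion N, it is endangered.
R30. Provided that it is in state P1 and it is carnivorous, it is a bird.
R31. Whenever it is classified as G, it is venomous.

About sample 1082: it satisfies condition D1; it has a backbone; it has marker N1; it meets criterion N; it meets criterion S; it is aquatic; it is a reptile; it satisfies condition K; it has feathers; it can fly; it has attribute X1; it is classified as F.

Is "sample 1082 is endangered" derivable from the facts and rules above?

Yes

By R2 (it can fly): it is warm-blooded.
By R4 (it meets criterion S, it is a reptile): it has marker L.
By R12 (it satisfies condition D1, it meets criterion S): it is in category T.
By R13 (it is warm-blooded): it is tagged Y1.
By R22 (it is classified as F): it is tagged Q.
By R23 (it is tagged Y1, it satisfies condition K): it satisfies condition J.
By R25 (it is aquatic, it has attribute X1): it is in state U.
By R26 (it has feathers, it satisfies condition K): it has attribute E.
By R27 (it has marker L, it can fly): it is a predator.
By R7 (it is in category T, it meets criterion N, it has attribute E): it is in state P1.
By R8 (it is in state P1, it is tagged Q): it is in category Y.
By R14 (it is in category Y, it is a predator): it is classified as P.
By R16 (it satisfies condition J, it satisfies condition K): it is tagged B.
By R3 (it is classified as P, it is tagged B): it is a mammal.
By R19 (it is a mammal, it satisfies condition K): it is a bird.
By R5 (it is a bird, it is in state U): it is endangered.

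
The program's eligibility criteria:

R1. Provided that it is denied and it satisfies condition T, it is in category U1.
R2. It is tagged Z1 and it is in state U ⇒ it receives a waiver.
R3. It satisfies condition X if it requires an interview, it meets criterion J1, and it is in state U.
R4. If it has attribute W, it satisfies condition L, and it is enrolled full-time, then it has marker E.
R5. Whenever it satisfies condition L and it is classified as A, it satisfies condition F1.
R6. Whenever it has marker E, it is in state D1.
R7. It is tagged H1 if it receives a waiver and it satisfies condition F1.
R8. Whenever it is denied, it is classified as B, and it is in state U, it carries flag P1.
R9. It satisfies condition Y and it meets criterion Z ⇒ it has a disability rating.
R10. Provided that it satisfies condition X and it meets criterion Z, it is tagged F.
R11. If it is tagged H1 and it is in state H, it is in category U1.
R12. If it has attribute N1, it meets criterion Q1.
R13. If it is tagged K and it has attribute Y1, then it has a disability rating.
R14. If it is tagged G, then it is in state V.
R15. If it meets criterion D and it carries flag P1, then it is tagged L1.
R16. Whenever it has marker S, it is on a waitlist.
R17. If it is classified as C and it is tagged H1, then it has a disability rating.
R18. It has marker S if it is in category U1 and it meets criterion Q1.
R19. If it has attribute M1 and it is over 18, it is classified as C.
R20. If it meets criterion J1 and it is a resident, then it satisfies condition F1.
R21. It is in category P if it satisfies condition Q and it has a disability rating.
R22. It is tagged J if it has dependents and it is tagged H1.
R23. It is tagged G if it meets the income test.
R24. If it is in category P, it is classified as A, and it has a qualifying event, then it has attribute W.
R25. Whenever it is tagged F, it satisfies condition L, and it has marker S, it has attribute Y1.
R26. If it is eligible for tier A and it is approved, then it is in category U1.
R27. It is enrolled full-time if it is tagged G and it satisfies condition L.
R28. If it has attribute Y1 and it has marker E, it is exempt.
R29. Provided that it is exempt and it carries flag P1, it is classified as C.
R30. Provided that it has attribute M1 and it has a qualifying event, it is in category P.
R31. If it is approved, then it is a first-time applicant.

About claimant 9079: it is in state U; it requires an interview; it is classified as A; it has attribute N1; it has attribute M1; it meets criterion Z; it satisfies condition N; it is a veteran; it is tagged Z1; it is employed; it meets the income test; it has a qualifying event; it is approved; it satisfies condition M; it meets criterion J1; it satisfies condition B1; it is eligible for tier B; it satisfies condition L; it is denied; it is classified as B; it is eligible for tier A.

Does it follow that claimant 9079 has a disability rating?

Yes

By R2 (it is tagged Z1, it is in state U): it receives a waiver.
By R3 (it requires an interview, it meets criterion J1, it is in state U): it satisfies condition X.
By R5 (it satisfies condition L, it is classified as A): it satisfies condition F1.
By R7 (it receives a waiver, it satisfies condition F1): it is tagged H1.
By R8 (it is denied, it is classified as B, it is in state U): it carries flag P1.
By R10 (it satisfies condition X, it meets criterion Z): it is tagged F.
By R12 (it has attribute N1): it meets criterion Q1.
By R23 (it meets the income test): it is tagged G.
By R26 (it is eligible for tier A, it is approved): it is in category U1.
By R27 (it is tagged G, it satisfies condition L): it is enrolled full-time.
By R30 (it has attribute M1, it has a qualifying event): it is in category P.
By R18 (it is in category U1, it meets criterion Q1): it has marker S.
By R24 (it is in category P, it is classified as A, it has a qualifying event): it has attribute W.
By R25 (it is tagged F, it satisfies condition L, it has marker S): it has attribute Y1.
By R4 (it has attribute W, it satisfies condition L, it is enrolled full-time): it has marker E.
By R28 (it has attribute Y1, it has marker E): it is exempt.
By R29 (it is exempt, it carries flag P1): it is classified as C.
By R17 (it is classified as C, it is tagged H1): it has a disability rating.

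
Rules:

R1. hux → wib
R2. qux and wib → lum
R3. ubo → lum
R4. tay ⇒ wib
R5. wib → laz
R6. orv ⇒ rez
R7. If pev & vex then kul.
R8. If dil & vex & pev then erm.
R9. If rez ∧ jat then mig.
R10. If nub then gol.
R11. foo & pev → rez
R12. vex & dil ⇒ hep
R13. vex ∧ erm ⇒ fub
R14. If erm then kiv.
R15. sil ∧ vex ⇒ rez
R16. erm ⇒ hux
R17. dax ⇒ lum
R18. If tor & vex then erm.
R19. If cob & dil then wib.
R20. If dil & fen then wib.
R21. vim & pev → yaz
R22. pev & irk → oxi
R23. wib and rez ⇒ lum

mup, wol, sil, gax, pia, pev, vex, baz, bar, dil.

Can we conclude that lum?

Yes

erm  (by R8: dil, vex, pev)
rez  (by R15: sil, vex)
hux  (by R16: erm)
wib  (by R1: hux)
lum  (by R23: wib, rez)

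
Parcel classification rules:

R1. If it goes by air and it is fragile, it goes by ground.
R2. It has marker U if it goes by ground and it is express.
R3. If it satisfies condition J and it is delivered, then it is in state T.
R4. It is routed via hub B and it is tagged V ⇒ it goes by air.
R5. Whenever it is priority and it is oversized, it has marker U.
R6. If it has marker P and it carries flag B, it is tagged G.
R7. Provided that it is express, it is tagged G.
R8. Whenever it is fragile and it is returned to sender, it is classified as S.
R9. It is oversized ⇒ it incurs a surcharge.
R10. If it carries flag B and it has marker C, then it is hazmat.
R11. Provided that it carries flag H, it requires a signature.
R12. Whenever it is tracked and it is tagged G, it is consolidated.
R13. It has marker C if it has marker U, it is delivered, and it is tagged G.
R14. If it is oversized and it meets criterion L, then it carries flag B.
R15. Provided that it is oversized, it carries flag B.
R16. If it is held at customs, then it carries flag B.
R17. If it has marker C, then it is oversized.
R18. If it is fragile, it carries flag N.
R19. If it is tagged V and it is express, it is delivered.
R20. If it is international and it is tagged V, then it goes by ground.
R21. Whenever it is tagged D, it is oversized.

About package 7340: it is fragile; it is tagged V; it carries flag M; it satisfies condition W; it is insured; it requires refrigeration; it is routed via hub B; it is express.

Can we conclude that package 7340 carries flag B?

By R4 (it is routed via hub B, it is tagged V): it goes by air.
By R7 (it is express): it is tagged G.
By R19 (it is tagged V, it is express): it is delivered.
By R1 (it goes by air, it is fragile): it goes by ground.
By R2 (it goes by ground, it is express): it has marker U.
By R13 (it has marker U, it is delivered, it is tagged G): it has marker C.
By R17 (it has marker C): it is oversized.
By R15 (it is oversized): it carries flag B.

Yes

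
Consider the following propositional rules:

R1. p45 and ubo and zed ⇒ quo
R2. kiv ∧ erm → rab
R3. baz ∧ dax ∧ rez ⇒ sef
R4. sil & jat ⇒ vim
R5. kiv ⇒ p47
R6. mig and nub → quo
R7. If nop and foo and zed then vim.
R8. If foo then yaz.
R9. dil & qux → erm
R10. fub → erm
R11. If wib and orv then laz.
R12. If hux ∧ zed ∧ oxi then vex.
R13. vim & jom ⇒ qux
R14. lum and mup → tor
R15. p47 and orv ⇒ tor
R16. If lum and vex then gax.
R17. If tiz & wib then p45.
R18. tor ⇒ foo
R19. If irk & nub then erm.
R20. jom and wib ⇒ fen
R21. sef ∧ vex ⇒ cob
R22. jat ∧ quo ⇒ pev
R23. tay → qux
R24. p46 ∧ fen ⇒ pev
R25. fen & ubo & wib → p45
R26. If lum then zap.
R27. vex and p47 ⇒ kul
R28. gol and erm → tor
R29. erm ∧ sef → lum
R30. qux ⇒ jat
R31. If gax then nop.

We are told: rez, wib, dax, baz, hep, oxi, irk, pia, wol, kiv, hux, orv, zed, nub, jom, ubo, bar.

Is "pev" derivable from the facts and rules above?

sef  (by R3: baz, dax, rez)
p47  (by R5: kiv)
vex  (by R12: hux, zed, oxi)
tor  (by R15: p47, orv)
foo  (by R18: tor)
erm  (by R19: irk, nub)
fen  (by R20: jom, wib)
p45  (by R25: fen, ubo, wib)
lum  (by R29: erm, sef)
quo  (by R1: p45, ubo, zed)
gax  (by R16: lum, vex)
nop  (by R31: gax)
vim  (by R7: nop, foo, zed)
qux  (by R13: vim, jom)
jat  (by R30: qux)
pev  (by R22: jat, quo)

Yes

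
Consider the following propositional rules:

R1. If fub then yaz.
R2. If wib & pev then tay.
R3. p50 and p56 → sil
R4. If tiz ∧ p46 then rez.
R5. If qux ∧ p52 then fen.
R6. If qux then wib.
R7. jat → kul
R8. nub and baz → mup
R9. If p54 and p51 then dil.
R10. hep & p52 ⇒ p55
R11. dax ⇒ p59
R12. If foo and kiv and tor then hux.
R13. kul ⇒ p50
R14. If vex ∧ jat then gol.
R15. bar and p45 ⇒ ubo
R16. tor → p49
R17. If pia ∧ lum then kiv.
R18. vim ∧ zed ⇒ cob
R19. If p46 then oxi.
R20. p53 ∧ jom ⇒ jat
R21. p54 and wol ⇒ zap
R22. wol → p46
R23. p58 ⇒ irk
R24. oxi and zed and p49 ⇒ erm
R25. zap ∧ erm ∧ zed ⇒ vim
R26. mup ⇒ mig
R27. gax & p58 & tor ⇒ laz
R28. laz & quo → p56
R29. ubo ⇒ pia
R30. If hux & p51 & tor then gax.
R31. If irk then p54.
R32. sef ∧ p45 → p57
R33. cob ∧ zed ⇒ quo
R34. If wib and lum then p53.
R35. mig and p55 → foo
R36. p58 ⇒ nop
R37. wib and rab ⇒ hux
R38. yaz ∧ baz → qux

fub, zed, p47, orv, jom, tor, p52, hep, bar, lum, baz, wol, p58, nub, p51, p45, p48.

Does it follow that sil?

Yes

yaz  (by R1: fub)
mup  (by R8: nub, baz)
p55  (by R10: hep, p52)
ubo  (by R15: bar, p45)
p49  (by R16: tor)
p46  (by R22: wol)
irk  (by R23: p58)
mig  (by R26: mup)
pia  (by R29: ubo)
p54  (by R31: irk)
foo  (by R35: mig, p55)
qux  (by R38: yaz, baz)
wib  (by R6: qux)
kiv  (by R17: pia, lum)
oxi  (by R19: p46)
zap  (by R21: p54, wol)
erm  (by R24: oxi, zed, p49)
vim  (by R25: zap, erm, zed)
p53  (by R34: wib, lum)
hux  (by R12: foo, kiv, tor)
cob  (by R18: vim, zed)
jat  (by R20: p53, jom)
gax  (by R30: hux, p51, tor)
quo  (by R33: cob, zed)
kul  (by R7: jat)
p50  (by R13: kul)
laz  (by R27: gax, p58, tor)
p56  (by R28: laz, quo)
sil  (by R3: p50, p56)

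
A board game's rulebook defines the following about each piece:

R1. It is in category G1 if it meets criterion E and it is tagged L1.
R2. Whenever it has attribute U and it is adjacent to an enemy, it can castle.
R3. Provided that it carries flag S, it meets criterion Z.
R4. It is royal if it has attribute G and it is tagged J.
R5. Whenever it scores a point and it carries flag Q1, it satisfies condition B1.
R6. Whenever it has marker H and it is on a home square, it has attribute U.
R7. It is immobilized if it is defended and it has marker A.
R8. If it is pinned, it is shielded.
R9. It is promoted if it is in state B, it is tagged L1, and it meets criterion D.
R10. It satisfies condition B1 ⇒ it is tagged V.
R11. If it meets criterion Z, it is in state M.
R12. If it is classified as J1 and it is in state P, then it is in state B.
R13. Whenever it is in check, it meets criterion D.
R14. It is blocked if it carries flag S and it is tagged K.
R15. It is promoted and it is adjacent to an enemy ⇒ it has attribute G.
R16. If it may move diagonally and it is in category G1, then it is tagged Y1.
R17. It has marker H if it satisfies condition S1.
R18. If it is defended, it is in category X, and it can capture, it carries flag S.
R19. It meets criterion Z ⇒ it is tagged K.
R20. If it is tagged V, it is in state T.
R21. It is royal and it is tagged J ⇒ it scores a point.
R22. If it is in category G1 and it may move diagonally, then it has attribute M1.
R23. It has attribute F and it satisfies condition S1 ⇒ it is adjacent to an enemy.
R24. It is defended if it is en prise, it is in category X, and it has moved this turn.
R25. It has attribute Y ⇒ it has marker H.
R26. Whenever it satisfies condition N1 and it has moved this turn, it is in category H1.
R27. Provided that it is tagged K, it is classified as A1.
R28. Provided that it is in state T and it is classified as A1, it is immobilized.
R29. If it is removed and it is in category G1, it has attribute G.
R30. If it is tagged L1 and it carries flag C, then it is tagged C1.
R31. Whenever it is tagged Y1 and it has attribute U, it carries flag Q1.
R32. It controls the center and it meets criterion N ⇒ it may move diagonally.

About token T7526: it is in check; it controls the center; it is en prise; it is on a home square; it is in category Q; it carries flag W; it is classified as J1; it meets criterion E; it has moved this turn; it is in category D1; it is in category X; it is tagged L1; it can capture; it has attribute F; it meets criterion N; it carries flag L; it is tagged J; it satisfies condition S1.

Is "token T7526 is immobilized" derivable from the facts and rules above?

No

Forward chaining from the given facts derives: is in category G1, meets criterion D, has marker H, is adjacent to an enemy, is defended, may move diagonally, has attribute U, is tagged Y1, carries flag S, has attribute M1, carries flag Q1, can castle, meets criterion Z, is in state M, is tagged K, is classified as A1, is blocked.
Rules concluding "it is immobilized": R7 needs "it has marker A"; R28 needs "it is in state T" — none of these are established.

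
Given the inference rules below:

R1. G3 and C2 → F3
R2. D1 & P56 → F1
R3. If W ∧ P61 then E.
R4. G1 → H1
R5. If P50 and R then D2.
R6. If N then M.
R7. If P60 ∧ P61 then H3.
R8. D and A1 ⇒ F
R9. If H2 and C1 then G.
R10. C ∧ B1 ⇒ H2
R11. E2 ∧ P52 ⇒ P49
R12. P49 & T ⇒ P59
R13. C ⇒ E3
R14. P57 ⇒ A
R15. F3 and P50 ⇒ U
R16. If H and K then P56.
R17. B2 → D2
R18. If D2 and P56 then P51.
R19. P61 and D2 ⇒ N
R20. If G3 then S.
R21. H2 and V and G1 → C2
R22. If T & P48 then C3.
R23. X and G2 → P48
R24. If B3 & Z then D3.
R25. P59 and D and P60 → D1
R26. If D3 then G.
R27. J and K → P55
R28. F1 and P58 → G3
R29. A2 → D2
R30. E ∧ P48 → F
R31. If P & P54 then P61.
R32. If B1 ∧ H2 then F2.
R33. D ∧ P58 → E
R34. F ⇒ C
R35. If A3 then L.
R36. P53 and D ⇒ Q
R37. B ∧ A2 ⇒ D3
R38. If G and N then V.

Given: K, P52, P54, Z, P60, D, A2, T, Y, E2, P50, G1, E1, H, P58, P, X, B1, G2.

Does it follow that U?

Forward chaining from the given facts derives: H1, P49, P59, P56, P48, D1, D2, P61, E, F1, H3, P51, N, C3, G3, F, C, M, H2, E3, S, F2.
The only rule concluding U is R15, which needs F3; that is never established.

No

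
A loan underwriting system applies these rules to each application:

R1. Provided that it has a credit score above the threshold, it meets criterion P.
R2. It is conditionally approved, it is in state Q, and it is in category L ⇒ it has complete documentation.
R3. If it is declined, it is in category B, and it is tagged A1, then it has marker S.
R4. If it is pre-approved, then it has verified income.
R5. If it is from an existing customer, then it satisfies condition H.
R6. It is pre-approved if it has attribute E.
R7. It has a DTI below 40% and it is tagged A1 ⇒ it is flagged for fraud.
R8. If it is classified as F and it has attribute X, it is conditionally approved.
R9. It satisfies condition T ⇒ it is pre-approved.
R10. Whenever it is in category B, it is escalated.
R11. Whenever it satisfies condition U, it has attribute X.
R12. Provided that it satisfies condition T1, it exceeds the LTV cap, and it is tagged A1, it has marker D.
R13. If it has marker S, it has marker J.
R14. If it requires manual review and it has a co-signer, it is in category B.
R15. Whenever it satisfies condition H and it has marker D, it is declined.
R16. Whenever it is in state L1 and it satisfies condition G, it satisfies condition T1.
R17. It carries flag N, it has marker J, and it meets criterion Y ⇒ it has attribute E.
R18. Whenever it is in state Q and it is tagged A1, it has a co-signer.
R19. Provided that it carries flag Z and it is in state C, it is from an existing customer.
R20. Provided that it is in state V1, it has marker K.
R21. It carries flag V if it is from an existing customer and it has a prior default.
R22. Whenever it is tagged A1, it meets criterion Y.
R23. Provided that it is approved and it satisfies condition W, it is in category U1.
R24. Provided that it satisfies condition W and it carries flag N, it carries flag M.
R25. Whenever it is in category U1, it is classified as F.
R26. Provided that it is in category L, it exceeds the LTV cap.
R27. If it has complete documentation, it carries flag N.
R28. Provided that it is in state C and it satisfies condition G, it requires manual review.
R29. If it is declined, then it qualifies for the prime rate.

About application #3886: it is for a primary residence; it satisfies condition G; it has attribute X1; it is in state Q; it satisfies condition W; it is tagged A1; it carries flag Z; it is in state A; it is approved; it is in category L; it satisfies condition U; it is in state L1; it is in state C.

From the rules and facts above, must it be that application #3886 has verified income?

Yes

By R11 (it satisfies condition U): it has attribute X.
By R16 (it is in state L1, it satisfies condition G): it satisfies condition T1.
By R18 (it is in state Q, it is tagged A1): it has a co-signer.
By R19 (it carries flag Z, it is in state C): it is from an existing customer.
By R22 (it is tagged A1): it meets criterion Y.
By R23 (it is approved, it satisfies condition W): it is in category U1.
By R25 (it is in category U1): it is classified as F.
By R26 (it is in category L): it exceeds the LTV cap.
By R28 (it is in state C, it satisfies condition G): it requires manual review.
By R5 (it is from an existing customer): it satisfies condition H.
By R8 (it is classified as F, it has attribute X): it is conditionally approved.
By R12 (it satisfies condition T1, it exceeds the LTV cap, it is tagged A1): it has marker D.
By R14 (it requires manual review, it has a co-signer): it is in category B.
By R15 (it satisfies condition H, it has marker D): it is declined.
By R2 (it is conditionally approved, it is in state Q, it is in category L): it has complete documentation.
By R3 (it is declined, it is in category B, it is tagged A1): it has marker S.
By R13 (it has marker S): it has marker J.
By R27 (it has complete documentation): it carries flag N.
By R17 (it carries flag N, it has marker J, it meets criterion Y): it has attribute E.
By R6 (it has attribute E): it is pre-approved.
By R4 (it is pre-approved): it has verified income.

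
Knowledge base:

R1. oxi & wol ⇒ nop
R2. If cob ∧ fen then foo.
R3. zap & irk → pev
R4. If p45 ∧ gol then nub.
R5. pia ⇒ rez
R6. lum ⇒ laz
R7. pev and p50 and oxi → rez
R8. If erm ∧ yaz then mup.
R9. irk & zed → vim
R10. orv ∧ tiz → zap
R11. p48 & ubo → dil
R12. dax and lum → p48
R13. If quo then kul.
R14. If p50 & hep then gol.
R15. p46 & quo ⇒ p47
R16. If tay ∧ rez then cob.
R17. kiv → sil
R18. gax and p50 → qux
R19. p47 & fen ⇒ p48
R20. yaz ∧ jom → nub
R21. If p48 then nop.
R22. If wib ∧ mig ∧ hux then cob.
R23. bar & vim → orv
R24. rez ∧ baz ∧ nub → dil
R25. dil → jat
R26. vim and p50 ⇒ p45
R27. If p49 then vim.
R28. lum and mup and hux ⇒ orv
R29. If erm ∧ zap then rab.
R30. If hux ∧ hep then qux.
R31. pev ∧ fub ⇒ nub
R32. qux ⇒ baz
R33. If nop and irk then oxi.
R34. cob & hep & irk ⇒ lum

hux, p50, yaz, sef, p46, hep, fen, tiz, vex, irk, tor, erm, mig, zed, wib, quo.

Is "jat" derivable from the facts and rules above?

mup  (by R8: erm, yaz)
vim  (by R9: irk, zed)
gol  (by R14: p50, hep)
p47  (by R15: p46, quo)
p48  (by R19: p47, fen)
nop  (by R21: p48)
cob  (by R22: wib, mig, hux)
p45  (by R26: vim, p50)
qux  (by R30: hux, hep)
baz  (by R32: qux)
oxi  (by R33: nop, irk)
lum  (by R34: cob, hep, irk)
nub  (by R4: p45, gol)
orv  (by R28: lum, mup, hux)
zap  (by R10: orv, tiz)
pev  (by R3: zap, irk)
rez  (by R7: pev, p50, oxi)
dil  (by R24: rez, baz, nub)
jat  (by R25: dil)

Yes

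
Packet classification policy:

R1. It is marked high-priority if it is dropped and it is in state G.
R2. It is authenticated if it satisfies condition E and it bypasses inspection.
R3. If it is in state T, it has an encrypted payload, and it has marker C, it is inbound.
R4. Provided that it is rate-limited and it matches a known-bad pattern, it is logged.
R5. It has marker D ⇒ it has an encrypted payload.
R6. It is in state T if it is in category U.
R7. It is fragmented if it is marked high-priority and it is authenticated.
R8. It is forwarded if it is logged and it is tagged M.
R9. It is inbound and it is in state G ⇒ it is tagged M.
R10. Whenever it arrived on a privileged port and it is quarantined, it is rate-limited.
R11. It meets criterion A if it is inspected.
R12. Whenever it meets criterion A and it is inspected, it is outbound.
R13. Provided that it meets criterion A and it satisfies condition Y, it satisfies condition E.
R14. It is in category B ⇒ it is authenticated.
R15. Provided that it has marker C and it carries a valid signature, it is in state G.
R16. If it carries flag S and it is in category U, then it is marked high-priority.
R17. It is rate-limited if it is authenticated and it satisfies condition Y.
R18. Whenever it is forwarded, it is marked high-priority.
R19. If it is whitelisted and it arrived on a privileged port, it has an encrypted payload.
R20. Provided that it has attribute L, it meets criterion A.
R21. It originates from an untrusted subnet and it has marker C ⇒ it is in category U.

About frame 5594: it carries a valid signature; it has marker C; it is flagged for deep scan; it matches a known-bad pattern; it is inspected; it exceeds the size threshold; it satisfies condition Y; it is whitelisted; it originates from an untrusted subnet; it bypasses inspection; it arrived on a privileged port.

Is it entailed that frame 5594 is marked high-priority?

By R11 (it is inspected): it meets criterion A.
By R13 (it meets criterion A, it satisfies condition Y): it satisfies condition E.
By R15 (it has marker C, it carries a valid signature): it is in state G.
By R19 (it is whitelisted, it arrived on a privileged port): it has an encrypted payload.
By R21 (it originates from an untrusted subnet, it has marker C): it is in category U.
By R2 (it satisfies condition E, it bypasses inspection): it is authenticated.
By R6 (it is in category U): it is in state T.
By R17 (it is authenticated, it satisfies condition Y): it is rate-limited.
By R3 (it is in state T, it has an encrypted payload, it has marker C): it is inbound.
By R4 (it is rate-limited, it matches a known-bad pattern): it is logged.
By R9 (it is inbound, it is in state G): it is tagged M.
By R8 (it is logged, it is tagged M): it is forwarded.
By R18 (it is forwarded): it is marked high-priority.

Yes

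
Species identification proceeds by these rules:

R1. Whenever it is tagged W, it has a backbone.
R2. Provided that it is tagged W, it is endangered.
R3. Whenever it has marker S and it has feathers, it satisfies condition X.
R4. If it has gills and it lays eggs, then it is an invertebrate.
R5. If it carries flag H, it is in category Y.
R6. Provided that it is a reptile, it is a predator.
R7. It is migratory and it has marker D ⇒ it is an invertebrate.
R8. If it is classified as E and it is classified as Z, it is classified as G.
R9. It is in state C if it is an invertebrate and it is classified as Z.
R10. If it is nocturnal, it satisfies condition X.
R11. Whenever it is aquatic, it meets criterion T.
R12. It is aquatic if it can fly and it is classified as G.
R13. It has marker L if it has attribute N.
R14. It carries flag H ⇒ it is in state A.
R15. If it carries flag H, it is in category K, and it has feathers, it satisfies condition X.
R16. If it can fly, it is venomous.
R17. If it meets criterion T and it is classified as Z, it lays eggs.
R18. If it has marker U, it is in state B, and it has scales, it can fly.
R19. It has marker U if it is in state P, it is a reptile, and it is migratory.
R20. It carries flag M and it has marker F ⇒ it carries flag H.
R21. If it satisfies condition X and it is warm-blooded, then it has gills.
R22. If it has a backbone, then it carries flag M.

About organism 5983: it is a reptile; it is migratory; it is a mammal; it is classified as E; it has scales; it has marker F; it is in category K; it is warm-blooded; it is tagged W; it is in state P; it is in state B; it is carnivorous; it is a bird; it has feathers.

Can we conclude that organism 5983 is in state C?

Forward chaining from the given facts derives: has a backbone, is endangered, is a predator, has marker U, carries flag M, can fly, carries flag H, is in category Y, is in state A, satisfies condition X, is venomous, has gills.
The only rule concluding "it is in state C" is R9, which needs "it is an invertebrate"; that is never established.

No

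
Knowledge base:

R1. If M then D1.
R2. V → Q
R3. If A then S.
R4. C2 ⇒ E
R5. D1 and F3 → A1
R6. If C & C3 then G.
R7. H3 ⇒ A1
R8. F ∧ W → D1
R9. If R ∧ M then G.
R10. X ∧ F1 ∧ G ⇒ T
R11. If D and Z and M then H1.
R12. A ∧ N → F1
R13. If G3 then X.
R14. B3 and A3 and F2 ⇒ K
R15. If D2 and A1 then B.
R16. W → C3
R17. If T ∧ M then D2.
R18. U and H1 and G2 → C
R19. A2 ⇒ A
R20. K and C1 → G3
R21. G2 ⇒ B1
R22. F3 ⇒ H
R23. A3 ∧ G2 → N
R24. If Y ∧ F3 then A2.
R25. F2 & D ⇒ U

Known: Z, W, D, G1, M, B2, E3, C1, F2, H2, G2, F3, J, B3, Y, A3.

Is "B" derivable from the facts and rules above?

Yes

D1  (by R1: M)
A1  (by R5: D1, F3)
H1  (by R11: D, Z, M)
K  (by R14: B3, A3, F2)
C3  (by R16: W)
G3  (by R20: K, C1)
N  (by R23: A3, G2)
A2  (by R24: Y, F3)
U  (by R25: F2, D)
X  (by R13: G3)
C  (by R18: U, H1, G2)
A  (by R19: A2)
G  (by R6: C, C3)
F1  (by R12: A, N)
T  (by R10: X, F1, G)
D2  (by R17: T, M)
B  (by R15: D2, A1)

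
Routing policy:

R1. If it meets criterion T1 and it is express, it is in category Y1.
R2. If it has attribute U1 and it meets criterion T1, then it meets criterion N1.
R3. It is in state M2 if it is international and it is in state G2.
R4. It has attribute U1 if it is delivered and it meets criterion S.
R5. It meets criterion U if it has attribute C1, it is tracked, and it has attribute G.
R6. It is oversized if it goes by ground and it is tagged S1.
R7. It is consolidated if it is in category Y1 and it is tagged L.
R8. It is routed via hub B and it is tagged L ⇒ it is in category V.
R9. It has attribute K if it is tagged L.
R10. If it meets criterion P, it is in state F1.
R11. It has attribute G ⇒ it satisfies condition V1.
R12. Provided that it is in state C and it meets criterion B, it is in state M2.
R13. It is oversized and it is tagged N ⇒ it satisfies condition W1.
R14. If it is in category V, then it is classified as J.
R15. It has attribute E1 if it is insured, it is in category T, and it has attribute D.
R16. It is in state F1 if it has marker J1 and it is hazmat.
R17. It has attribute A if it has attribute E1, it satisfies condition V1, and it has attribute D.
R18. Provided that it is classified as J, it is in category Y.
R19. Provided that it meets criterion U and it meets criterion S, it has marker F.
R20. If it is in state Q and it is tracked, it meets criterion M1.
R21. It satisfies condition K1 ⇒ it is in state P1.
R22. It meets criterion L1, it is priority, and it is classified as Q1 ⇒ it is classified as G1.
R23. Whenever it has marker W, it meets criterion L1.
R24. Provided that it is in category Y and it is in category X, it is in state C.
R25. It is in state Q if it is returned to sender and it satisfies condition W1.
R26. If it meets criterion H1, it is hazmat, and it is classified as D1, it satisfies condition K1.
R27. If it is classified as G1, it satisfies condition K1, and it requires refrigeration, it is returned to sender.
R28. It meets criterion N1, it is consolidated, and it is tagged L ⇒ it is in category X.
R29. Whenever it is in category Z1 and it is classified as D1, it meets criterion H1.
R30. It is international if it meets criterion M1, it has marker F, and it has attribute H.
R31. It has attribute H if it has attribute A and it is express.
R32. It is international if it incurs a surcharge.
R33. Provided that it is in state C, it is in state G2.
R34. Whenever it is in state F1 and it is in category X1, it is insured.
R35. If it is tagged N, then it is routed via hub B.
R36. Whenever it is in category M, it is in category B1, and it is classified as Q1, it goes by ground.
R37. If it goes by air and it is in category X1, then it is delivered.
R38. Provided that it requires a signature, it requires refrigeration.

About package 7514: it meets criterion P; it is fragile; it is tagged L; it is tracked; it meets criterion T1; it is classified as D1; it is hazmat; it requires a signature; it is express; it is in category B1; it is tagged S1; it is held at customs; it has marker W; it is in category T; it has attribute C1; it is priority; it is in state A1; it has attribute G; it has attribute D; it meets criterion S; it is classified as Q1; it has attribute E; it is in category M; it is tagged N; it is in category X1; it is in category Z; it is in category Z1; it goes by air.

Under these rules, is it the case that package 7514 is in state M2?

Yes

By R1 (it meets criterion T1, it is express): it is in category Y1.
By R5 (it has attribute C1, it is tracked, it has attribute G): it meets criterion U.
By R7 (it is in category Y1, it is tagged L): it is consolidated.
By R10 (it meets criterion P): it is in state F1.
By R11 (it has attribute G): it satisfies condition V1.
By R19 (it meets criterion U, it meets criterion S): it has marker F.
By R23 (it has marker W): it meets criterion L1.
By R29 (it is in category Z1, it is classified as D1): it meets criterion H1.
By R34 (it is in state F1, it is in category X1): it is insured.
By R35 (it is tagged N): it is routed via hub B.
By R36 (it is in category M, it is in category B1, it is classified as Q1): it goes by ground.
By R37 (it goes by air, it is in category X1): it is delivered.
By R38 (it requires a signature): it requires refrigeration.
By R4 (it is delivered, it meets criterion S): it has attribute U1.
By R6 (it goes by ground, it is tagged S1): it is oversized.
By R8 (it is routed via hub B, it is tagged L): it is in category V.
By R13 (it is oversized, it is tagged N): it satisfies condition W1.
By R14 (it is in category V): it is classified as J.
By R15 (it is insured, it is in category T, it has attribute D): it has attribute E1.
By R17 (it has attribute E1, it satisfies condition V1, it has attribute D): it has attribute A.
By R18 (it is classified as J): it is in category Y.
By R22 (it meets criterion L1, it is priority, it is classified as Q1): it is classified as G1.
By R26 (it meets criterion H1, it is hazmat, it is classified as D1): it satisfies condition K1.
By R27 (it is classified as G1, it satisfies condition K1, it requires refrigeration): it is returned to sender.
By R31 (it has attribute A, it is express): it has attribute H.
By R2 (it has attribute U1, it meets criterion T1): it meets criterion N1.
By R25 (it is returned to sender, it satisfies condition W1): it is in state Q.
By R28 (it meets criterion N1, it is consolidated, it is tagged L): it is in category X.
By R20 (it is in state Q, it is tracked): it meets criterion M1.
By R24 (it is in category Y, it is in category X): it is in state C.
By R30 (it meets criterion M1, it has marker F, it has attribute H): it is international.
By R33 (it is in state C): it is in state G2.
By R3 (it is international, it is in state G2): it is in state M2.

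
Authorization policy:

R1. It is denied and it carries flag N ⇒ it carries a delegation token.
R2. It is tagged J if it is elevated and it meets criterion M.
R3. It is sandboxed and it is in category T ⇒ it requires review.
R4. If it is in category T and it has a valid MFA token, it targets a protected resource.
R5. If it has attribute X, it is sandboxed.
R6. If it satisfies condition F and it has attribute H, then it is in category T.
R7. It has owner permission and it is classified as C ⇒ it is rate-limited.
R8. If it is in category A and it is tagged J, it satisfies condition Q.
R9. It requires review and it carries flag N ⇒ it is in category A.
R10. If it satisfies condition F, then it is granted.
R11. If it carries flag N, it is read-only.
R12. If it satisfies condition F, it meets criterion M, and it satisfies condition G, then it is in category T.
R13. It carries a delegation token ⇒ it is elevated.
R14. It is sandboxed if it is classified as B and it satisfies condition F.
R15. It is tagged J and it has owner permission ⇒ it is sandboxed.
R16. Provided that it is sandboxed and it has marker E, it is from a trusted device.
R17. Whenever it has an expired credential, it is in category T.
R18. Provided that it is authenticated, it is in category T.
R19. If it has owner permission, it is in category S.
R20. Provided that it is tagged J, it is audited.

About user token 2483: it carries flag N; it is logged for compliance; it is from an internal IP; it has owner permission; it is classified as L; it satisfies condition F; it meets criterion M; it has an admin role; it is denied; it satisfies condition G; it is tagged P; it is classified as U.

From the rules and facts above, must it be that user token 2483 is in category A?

By R1 (it is denied, it carries flag N): it carries a delegation token.
By R12 (it satisfies condition F, it meets criterion M, it satisfies condition G): it is in category T.
By R13 (it carries a delegation token): it is elevated.
By R2 (it is elevated, it meets criterion M): it is tagged J.
By R15 (it is tagged J, it has owner permission): it is sandboxed.
By R3 (it is sandboxed, it is in category T): it requires review.
By R9 (it requires review, it carries flag N): it is in category A.

Yes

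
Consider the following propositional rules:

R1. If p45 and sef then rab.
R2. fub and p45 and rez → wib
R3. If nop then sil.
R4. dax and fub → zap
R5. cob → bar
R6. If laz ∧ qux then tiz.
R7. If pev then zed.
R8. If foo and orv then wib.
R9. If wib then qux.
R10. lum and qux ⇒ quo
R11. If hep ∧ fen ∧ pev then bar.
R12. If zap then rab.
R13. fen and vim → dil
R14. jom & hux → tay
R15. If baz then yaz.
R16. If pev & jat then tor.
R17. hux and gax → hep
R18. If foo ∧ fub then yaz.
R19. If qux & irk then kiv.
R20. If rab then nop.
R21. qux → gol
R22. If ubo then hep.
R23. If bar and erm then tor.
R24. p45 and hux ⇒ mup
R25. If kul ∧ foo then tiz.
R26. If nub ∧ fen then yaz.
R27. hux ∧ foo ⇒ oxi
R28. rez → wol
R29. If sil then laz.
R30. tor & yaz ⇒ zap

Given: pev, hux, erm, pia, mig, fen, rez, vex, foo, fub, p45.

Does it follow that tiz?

Forward chaining from the given facts derives: wib, zed, qux, yaz, gol, mup, oxi, wol.
Rules concluding tiz: R6 needs laz; R25 needs kul — none of these are established.

No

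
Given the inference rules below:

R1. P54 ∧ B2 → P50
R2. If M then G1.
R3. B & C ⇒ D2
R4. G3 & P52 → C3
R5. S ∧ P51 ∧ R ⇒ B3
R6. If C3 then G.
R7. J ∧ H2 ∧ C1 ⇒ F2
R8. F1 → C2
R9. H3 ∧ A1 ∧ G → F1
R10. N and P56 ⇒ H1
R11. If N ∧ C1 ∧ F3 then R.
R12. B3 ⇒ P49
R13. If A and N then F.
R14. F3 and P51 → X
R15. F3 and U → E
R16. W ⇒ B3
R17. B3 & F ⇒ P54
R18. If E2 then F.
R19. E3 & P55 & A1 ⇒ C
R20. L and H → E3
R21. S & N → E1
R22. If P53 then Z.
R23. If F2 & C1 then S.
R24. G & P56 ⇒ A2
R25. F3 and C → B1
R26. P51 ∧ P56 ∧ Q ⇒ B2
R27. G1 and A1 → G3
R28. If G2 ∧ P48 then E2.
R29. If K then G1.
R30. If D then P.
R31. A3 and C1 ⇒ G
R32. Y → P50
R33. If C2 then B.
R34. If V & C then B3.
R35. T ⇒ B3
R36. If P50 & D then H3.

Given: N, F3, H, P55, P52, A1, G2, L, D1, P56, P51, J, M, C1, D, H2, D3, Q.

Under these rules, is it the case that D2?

No

Forward chaining from the given facts derives: G1, F2, H1, R, X, E3, S, B2, G3, P, C3, B3, G, P49, C, E1, A2, B1.
The only rule concluding D2 is R3, which needs B; that is never established.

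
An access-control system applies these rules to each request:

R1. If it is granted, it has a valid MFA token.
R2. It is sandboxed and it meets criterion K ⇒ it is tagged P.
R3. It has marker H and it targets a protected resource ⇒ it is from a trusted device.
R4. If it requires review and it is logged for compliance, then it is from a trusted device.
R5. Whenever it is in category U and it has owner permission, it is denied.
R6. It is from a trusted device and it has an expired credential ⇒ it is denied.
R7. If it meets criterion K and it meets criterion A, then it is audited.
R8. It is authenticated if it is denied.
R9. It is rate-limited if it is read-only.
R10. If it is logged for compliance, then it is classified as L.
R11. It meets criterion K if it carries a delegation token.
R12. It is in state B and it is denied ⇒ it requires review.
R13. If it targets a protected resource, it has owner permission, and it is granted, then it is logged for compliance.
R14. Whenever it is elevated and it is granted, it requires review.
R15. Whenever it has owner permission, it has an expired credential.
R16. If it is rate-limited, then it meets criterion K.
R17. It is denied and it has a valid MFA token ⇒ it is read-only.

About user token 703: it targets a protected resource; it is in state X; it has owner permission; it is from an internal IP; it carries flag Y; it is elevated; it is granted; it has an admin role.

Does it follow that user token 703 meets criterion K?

By R1 (it is granted): it has a valid MFA token.
By R13 (it targets a protected resource, it has owner permission, it is granted): it is logged for compliance.
By R14 (it is elevated, it is granted): it requires review.
By R15 (it has owner permission): it has an expired credential.
By R4 (it requires review, it is logged for compliance): it is from a trusted device.
By R6 (it is from a trusted device, it has an expired credential): it is denied.
By R17 (it is denied, it has a valid MFA token): it is read-only.
By R9 (it is read-only): it is rate-limited.
By R16 (it is rate-limited): it meets criterion K.

Yes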